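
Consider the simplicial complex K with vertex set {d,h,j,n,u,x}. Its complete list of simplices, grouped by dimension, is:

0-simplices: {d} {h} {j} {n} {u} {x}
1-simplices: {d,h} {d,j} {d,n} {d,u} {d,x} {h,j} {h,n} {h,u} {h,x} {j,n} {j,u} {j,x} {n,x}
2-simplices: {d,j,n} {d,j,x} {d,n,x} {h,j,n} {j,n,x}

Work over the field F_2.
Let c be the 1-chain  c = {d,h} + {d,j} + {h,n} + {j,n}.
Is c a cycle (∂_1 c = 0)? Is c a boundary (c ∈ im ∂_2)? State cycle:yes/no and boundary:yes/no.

cycle:yes boundary:no

n_0=6 n_1=13 n_2=5  [Z2]
∂1: piv[dh,dj,dn,du,dx] rk=5  ker:hj,hn,hu,hx,jn,ju,jx,nx
∂2: piv[djn,djx,dnx,hjn] rk=4  ker:jnx
∂1c = 0
c vs im∂2: residual ≠ 0 ⇒ not boundary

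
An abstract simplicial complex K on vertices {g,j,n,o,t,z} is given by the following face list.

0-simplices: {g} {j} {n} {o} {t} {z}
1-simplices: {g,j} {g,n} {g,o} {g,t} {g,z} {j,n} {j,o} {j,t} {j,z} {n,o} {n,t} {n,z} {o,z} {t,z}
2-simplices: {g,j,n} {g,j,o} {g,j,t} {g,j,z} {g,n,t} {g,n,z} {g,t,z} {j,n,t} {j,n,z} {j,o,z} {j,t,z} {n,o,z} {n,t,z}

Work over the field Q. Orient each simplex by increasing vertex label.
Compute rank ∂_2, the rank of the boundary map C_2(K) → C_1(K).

n_0=6 n_1=14 n_2=13  [Q]
∂1: piv[gj,gn,go,gt,gz] rk=5  ker:jn,jo,jt,jz,no,nt,nz,oz,tz
∂2: piv[gjn,gjo,gjt,gjz,gnt,gnz,gtz,joz,noz] rk=9  ker:jnt,jnz,jtz,ntz
rk∂_2=9

rank∂_2=9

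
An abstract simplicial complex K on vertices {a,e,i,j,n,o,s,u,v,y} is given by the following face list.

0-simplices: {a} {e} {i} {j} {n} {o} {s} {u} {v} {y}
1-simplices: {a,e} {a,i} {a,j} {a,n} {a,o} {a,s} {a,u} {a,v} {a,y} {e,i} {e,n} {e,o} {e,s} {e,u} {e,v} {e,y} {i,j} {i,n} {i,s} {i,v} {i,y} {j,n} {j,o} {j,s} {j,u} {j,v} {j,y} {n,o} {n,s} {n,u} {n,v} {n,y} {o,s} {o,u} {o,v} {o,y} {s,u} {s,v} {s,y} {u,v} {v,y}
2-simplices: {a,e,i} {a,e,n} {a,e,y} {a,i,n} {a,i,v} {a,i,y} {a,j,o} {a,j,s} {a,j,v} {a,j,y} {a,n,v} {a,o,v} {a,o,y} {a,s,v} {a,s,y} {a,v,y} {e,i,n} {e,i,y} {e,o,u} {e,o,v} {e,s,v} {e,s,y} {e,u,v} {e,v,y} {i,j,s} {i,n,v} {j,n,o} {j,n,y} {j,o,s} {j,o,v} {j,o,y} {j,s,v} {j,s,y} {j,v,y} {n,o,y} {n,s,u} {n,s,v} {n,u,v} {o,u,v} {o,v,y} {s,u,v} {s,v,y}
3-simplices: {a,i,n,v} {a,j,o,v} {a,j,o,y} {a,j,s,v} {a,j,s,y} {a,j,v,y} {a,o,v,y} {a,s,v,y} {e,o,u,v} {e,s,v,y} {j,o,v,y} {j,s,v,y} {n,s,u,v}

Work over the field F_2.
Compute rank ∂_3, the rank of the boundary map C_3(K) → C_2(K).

n_0=10 n_1=41 n_2=42 n_3=13  [Z2]
∂1: piv[ae,ai,aj,an,ao,as,au,av,ay] rk=9  ker:ei,en,eo,es,eu,ev,ey,ij,in,is,iv,iy,jn,jo,js,ju,jv,jy,no,ns,nu,nv,ny,os,ou,ov,oy,su,sv,sy,uv,vy
∂2: piv[aei,aen,aey,ain,aiv,aiy,ajo,ajs,ajv,ajy,anv,aov,aoy,asv,asy,avy,eou,eov,esv,esy,euv,ijs,jno,jny,jos,nsu,nsv,nuv] rk=28  ker:ein,eiy,evy,inv,jov,joy,jsv,jsy,jvy,noy,ouv,ovy,suv,svy
∂3: piv[ainv,ajov,ajoy,ajsv,ajsy,ajvy,aovy,asvy,eouv,esvy,nsuv] rk=11  ker:jovy,jsvy
rk∂_3=11

rank∂_3=11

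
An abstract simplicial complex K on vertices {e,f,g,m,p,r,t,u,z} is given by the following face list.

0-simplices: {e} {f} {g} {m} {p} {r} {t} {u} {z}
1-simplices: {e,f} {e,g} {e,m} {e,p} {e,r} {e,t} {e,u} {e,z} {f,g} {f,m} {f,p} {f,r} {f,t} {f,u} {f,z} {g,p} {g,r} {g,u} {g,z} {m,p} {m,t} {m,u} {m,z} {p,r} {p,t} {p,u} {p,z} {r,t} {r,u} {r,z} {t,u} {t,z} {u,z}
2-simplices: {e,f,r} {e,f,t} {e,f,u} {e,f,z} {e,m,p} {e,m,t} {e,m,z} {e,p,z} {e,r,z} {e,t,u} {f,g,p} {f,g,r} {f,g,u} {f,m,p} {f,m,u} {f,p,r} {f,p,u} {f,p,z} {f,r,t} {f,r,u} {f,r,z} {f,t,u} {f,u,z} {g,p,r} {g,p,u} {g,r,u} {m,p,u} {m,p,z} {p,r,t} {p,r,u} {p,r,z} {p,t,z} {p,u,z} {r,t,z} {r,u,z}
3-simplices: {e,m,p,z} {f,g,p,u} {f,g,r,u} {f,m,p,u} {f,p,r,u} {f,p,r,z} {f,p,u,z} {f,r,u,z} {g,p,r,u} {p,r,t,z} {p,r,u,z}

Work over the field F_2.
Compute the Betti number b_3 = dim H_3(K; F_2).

n_0=9 n_1=33 n_2=35 n_3=11  [Z2]
∂1: piv[ef,eg,em,ep,er,et,eu,ez] rk=8  ker:fg,fm,fp,fr,ft,fu,fz,gp,gr,gu,gz,mp,mt,mu,mz,pr,pt,pu,pz,rt,ru,rz,tu,tz,uz
∂2: piv[efr,eft,efu,efz,emp,emt,emz,epz,erz,etu,fgp,fgr,fgu,fmp,fmu,fpr,fpu,fpz,frt,fru,fuz,prt,ptz] rk=23  ker:frz,ftu,gpr,gpu,gru,mpu,mpz,pru,prz,puz,rtz,ruz
∂3: piv[empz,fgpu,fgru,fmpu,fpru,fprz,fpuz,fruz,gpru,prtz] rk=10  ker:pruz
b_3=(11−10)−0=1

b_3=1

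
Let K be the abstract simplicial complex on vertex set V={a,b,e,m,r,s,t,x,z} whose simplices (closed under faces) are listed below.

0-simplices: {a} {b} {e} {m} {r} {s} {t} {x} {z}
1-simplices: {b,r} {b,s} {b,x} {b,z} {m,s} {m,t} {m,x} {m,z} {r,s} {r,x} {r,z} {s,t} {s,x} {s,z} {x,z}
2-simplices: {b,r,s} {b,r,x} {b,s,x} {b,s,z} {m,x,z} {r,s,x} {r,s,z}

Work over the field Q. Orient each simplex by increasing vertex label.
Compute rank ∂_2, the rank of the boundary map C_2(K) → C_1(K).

rank∂_2=6

n_0=9 n_1=15 n_2=7  [Q]
∂1: piv[br,bs,bx,bz,ms,mt] rk=6  ker:mx,mz,rs,rx,rz,st,sx,sz,xz
∂2: piv[brs,brx,bsx,bsz,mxz,rsz] rk=6  ker:rsx
rk∂_2=6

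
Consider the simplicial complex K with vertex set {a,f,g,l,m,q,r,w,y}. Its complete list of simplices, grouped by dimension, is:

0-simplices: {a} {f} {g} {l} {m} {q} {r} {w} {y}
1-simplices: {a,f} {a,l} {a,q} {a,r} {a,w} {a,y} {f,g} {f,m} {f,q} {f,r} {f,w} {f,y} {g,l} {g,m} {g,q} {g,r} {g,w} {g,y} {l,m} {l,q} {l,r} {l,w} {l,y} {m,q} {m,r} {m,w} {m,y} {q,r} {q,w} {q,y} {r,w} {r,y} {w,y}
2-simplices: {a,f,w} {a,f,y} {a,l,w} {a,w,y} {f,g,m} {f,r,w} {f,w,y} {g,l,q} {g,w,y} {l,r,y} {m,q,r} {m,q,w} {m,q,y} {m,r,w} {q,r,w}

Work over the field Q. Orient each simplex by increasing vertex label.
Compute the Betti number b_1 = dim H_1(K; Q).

n_0=9 n_1=33 n_2=15  [Q]
∂1: piv[af,al,aq,ar,aw,ay,fg,fm] rk=8  ker:fq,fr,fw,fy,gl,gm,gq,gr,gw,gy,lm,lq,lr,lw,ly,mq,mr,mw,my,qr,qw,qy,rw,ry,wy
∂2: piv[afw,afy,alw,awy,fgm,frw,glq,gwy,lry,mqr,mqw,mqy,mrw] rk=13  ker:fwy,qrw
b_1=(33−8)−13=12

b_1=12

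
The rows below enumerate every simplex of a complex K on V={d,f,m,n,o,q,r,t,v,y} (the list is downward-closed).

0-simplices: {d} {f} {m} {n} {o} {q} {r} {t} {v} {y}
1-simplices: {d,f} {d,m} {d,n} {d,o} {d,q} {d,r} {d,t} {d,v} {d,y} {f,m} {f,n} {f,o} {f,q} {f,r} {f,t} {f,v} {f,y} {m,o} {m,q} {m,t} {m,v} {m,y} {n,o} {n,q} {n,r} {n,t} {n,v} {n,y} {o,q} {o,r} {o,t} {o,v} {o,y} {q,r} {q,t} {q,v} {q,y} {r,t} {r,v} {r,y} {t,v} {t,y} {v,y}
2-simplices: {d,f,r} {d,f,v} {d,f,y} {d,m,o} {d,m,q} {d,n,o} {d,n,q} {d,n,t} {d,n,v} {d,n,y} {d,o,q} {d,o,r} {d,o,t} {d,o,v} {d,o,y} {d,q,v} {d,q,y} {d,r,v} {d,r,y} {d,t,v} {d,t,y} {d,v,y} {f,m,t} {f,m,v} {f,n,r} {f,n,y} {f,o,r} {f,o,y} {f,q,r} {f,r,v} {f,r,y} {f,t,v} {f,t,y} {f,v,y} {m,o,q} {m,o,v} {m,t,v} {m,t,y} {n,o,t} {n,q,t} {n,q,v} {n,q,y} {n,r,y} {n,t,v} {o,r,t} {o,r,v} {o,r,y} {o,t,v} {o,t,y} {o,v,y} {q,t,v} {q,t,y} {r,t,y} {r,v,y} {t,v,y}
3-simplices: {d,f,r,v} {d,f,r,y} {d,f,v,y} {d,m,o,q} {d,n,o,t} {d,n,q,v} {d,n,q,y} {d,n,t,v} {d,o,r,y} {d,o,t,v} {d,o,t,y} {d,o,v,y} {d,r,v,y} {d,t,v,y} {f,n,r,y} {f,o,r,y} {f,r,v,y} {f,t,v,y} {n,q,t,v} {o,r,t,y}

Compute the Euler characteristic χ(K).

n_0=10 n_1=43 n_2=55 n_3=20
χ=+10−43+55−20=2

χ(K)=2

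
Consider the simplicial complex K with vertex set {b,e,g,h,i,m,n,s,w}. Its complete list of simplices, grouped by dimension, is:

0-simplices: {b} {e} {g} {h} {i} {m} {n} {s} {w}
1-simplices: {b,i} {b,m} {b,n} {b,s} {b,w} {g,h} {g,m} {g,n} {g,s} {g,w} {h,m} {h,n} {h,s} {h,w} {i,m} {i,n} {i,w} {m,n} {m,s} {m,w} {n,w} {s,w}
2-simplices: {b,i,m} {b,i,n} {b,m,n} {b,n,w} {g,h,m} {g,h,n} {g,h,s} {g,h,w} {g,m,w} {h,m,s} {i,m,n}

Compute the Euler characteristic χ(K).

n_0=9 n_1=22 n_2=11
χ=+9−22+11=-2

χ(K)=-2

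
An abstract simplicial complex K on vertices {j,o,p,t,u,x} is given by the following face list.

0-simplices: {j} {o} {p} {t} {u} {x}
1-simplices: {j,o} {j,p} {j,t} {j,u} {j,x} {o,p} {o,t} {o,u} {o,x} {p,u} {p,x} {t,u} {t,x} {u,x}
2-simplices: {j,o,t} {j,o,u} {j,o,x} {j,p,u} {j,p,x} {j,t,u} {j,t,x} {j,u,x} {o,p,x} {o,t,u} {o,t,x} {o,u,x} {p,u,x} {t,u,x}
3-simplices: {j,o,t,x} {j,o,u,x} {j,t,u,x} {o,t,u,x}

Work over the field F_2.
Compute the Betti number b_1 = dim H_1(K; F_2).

n_0=6 n_1=14 n_2=14 n_3=4  [Z2]
∂1: piv[jo,jp,jt,ju,jx] rk=5  ker:op,ot,ou,ox,pu,px,tu,tx,ux
∂2: piv[jot,jou,jox,jpu,jpx,jtu,jtx,jux,opx] rk=9  ker:otu,otx,oux,pux,tux
∂3: piv[jotx,joux,jtux,otux] rk=4
b_1=(14−5)−9=0

b_1=0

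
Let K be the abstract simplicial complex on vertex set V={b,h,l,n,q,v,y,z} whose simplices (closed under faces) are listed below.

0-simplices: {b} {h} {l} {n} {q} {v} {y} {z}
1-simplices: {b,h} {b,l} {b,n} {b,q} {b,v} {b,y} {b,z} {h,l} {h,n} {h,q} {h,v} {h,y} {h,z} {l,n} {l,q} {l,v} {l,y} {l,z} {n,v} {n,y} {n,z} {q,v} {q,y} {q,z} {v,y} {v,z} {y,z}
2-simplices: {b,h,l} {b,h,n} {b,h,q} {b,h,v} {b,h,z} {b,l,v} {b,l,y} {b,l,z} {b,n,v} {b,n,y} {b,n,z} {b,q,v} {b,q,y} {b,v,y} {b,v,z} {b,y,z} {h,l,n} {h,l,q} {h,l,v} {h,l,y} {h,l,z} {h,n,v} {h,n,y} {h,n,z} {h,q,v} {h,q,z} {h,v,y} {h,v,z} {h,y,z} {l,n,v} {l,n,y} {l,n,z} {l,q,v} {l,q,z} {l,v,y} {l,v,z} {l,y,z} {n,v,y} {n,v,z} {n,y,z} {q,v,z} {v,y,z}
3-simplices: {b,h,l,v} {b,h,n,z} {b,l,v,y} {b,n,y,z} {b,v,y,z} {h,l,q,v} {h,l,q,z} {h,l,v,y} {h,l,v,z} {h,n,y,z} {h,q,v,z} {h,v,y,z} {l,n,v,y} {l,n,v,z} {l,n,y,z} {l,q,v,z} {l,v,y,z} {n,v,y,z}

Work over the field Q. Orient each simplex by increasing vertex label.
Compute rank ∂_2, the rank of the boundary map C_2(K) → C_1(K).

rank∂_2=20

n_0=8 n_1=27 n_2=42 n_3=18  [Q]
∂1: piv[bh,bl,bn,bq,bv,by,bz] rk=7  ker:hl,hn,hq,hv,hy,hz,ln,lq,lv,ly,lz,nv,ny,nz,qv,qy,qz,vy,vz,yz
∂2: piv[bhl,bhn,bhq,bhv,bhz,blv,bly,blz,bnv,bny,bnz,bqv,bqy,bvy,bvz,byz,hln,hlq,hly,hqz] rk=20  ker:hlv,hlz,hnv,hny,hnz,hqv,hvy,hvz,hyz,lnv,lny,lnz,lqv,lqz,lvy,lvz,lyz,nvy,nvz,nyz,qvz,vyz
∂3: piv[bhlv,bhnz,blvy,bnyz,bvyz,hlqv,hlqz,hlvy,hlvz,hnyz,hqvz,hvyz,lnvy,lnvz,lnyz,lvyz] rk=16  ker:lqvz,nvyz
rk∂_2=20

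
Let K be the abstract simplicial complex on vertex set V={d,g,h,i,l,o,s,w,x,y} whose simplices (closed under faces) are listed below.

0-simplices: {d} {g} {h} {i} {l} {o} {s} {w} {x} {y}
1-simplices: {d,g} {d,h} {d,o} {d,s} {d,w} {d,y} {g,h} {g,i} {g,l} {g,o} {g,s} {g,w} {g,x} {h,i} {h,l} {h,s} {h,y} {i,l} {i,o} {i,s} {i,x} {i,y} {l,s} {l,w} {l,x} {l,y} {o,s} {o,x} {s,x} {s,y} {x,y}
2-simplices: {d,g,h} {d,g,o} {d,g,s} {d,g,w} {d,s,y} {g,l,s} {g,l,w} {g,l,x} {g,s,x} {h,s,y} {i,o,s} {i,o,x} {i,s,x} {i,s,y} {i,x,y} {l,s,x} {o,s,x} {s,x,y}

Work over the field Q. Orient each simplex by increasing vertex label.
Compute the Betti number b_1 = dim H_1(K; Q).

b_1=7

n_0=10 n_1=31 n_2=18  [Q]
∂1: piv[dg,dh,do,ds,dw,dy,gi,gl,gx] rk=9  ker:gh,go,gs,gw,hi,hl,hs,hy,il,io,is,ix,iy,ls,lw,lx,ly,os,ox,sx,sy,xy
∂2: piv[dgh,dgo,dgs,dgw,dsy,gls,glw,glx,gsx,hsy,ios,iox,isx,isy,ixy] rk=15  ker:lsx,osx,sxy
b_1=(31−9)−15=7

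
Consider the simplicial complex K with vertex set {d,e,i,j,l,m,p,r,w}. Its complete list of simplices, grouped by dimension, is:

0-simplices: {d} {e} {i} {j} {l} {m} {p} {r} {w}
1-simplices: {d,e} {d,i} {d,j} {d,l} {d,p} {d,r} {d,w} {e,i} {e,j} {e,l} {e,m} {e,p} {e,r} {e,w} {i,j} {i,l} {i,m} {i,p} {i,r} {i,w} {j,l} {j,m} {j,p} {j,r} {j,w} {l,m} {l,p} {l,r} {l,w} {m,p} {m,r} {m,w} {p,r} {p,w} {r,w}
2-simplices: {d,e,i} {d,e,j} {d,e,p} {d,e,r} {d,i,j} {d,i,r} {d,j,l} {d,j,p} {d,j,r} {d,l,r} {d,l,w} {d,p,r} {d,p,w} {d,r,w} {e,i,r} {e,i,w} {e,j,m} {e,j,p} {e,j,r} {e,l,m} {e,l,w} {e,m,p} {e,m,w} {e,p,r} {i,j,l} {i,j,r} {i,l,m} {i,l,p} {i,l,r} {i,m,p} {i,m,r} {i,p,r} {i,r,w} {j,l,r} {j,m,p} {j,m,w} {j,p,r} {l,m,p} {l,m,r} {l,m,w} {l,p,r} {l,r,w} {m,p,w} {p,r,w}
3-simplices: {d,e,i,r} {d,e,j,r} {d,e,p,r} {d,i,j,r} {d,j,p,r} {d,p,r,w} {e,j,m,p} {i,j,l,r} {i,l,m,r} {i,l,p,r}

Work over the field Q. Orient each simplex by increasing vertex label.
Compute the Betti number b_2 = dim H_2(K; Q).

b_2=7

n_0=9 n_1=35 n_2=44 n_3=10  [Q]
∂1: piv[de,di,dj,dl,dp,dr,dw,em] rk=8  ker:ei,ej,el,ep,er,ew,ij,il,im,ip,ir,iw,jl,jm,jp,jr,jw,lm,lp,lr,lw,mp,mr,mw,pr,pw,rw
∂2: piv[dei,dej,dep,der,dij,dir,djl,djp,djr,dlr,dlw,dpr,dpw,drw,eiw,ejm,elm,elw,emp,emw,ijl,ilm,ilp,imp,imr,ipr,jmw] rk=27  ker:eir,ejp,ejr,epr,ijr,ilr,irw,jlr,jmp,jpr,lmp,lmr,lmw,lpr,lrw,mpw,prw
∂3: piv[deir,dejr,depr,dijr,djpr,dprw,ejmp,ijlr,ilmr,ilpr] rk=10
b_2=(44−27)−10=7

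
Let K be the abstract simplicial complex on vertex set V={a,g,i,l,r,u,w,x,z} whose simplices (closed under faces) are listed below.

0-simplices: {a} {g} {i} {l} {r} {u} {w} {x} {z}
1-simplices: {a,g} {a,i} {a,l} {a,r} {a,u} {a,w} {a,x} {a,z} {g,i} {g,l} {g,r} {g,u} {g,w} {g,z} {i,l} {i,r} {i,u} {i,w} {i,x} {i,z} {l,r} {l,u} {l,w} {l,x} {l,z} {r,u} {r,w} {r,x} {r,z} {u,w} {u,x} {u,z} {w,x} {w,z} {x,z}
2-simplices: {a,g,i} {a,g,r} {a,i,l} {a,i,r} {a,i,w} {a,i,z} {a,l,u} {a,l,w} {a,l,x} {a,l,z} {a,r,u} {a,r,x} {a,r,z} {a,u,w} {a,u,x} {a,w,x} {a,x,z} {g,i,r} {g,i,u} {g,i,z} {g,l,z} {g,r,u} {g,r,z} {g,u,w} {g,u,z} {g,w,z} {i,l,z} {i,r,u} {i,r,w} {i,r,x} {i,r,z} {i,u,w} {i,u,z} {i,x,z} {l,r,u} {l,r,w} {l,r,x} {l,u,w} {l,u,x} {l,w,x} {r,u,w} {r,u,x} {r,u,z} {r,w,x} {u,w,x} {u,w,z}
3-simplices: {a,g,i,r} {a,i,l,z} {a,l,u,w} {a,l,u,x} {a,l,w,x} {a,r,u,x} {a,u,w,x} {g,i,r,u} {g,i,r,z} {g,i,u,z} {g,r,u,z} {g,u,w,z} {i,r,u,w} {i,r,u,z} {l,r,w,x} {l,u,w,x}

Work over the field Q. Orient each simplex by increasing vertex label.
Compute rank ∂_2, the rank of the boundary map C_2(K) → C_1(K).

rank∂_2=27

n_0=9 n_1=35 n_2=46 n_3=16  [Q]
∂1: piv[ag,ai,al,ar,au,aw,ax,az] rk=8  ker:gi,gl,gr,gu,gw,gz,il,ir,iu,iw,ix,iz,lr,lu,lw,lx,lz,ru,rw,rx,rz,uw,ux,uz,wx,wz,xz
∂2: piv[agi,agr,ail,air,aiw,aiz,alu,alw,alx,alz,aru,arx,arz,auw,aux,awx,axz,giu,giz,glz,gru,guw,guz,gwz,irw,irx,lru] rk=27  ker:gir,grz,ilz,iru,irz,iuw,iuz,ixz,lrw,lrx,luw,lux,lwx,ruw,rux,ruz,rwx,uwx,uwz
∂3: piv[agir,ailz,aluw,alux,alwx,arux,auwx,giru,girz,giuz,gruz,guwz,iruw,lrwx] rk=14  ker:iruz,luwx
rk∂_2=27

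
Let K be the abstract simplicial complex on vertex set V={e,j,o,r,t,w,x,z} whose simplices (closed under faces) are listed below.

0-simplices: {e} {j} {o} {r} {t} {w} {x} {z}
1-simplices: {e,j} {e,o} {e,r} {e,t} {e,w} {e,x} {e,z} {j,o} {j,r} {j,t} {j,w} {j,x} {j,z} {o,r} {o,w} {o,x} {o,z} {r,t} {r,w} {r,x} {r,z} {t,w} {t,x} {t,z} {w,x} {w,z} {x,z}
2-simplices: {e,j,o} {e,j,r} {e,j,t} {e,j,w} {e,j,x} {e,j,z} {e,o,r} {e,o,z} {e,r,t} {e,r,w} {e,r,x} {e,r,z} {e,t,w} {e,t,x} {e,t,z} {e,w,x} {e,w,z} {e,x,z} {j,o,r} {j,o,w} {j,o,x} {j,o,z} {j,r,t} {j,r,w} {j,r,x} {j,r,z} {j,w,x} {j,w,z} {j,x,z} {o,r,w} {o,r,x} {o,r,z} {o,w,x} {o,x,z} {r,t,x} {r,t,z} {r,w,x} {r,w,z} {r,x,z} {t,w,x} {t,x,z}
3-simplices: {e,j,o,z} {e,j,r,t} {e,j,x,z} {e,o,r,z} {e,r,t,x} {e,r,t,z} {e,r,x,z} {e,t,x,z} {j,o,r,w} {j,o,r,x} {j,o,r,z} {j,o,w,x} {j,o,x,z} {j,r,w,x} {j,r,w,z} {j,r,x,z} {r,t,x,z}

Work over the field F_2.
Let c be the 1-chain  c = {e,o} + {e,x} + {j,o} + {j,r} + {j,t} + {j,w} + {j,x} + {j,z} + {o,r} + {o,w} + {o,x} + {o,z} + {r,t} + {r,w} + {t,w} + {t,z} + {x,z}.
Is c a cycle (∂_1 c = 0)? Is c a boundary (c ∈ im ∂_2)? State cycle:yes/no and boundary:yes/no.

cycle:yes boundary:yes

n_0=8 n_1=27 n_2=41 n_3=17  [Z2]
∂1: piv[ej,eo,er,et,ew,ex,ez] rk=7  ker:jo,jr,jt,jw,jx,jz,or,ow,ox,oz,rt,rw,rx,rz,tw,tx,tz,wx,wz,xz
∂2: piv[ejo,ejr,ejt,ejw,ejx,ejz,eor,eoz,ert,erw,erx,erz,etw,etx,etz,ewx,ewz,exz,jow,jox] rk=20  ker:jor,joz,jrt,jrw,jrx,jrz,jwx,jwz,jxz,orw,orx,orz,owx,oxz,rtx,rtz,rwx,rwz,rxz,twx,txz
∂3: piv[ejoz,ejrt,ejxz,eorz,ertx,ertz,erxz,etxz,jorw,jorx,jorz,jowx,joxz,jrwx,jrwz,jrxz] rk=16  ker:rtxz
∂1c = 0
c vs im∂2: reduces to 0 ⇒ boundary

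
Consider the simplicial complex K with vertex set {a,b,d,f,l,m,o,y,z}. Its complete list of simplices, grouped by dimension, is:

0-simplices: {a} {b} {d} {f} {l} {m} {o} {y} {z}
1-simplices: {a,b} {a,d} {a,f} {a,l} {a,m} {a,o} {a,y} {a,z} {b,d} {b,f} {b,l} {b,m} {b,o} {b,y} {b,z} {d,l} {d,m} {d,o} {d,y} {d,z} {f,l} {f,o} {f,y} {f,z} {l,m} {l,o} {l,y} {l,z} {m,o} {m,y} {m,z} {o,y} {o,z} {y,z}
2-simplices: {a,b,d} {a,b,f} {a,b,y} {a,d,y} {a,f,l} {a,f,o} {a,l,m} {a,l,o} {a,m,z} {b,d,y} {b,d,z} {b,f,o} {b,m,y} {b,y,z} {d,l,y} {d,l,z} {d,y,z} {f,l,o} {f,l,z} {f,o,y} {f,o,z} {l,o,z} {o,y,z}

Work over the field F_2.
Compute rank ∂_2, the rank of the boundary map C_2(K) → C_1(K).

rank∂_2=19

n_0=9 n_1=34 n_2=23  [Z2]
∂1: piv[ab,ad,af,al,am,ao,ay,az] rk=8  ker:bd,bf,bl,bm,bo,by,bz,dl,dm,do,dy,dz,fl,fo,fy,fz,lm,lo,ly,lz,mo,my,mz,oy,oz,yz
∂2: piv[abd,abf,aby,ady,afl,afo,alm,alo,amz,bdz,bfo,bmy,byz,dly,dlz,flz,foy,foz,oyz] rk=19  ker:bdy,dyz,flo,loz
rk∂_2=19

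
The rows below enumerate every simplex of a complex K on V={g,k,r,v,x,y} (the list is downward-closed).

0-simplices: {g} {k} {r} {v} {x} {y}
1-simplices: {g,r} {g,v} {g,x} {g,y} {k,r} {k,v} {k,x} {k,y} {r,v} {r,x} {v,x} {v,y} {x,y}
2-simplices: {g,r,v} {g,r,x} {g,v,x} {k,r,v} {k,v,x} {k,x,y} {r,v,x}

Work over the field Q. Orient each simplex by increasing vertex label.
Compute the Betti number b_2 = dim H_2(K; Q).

b_2=1

n_0=6 n_1=13 n_2=7  [Q]
∂1: piv[gr,gv,gx,gy,kr] rk=5  ker:kv,kx,ky,rv,rx,vx,vy,xy
∂2: piv[grv,grx,gvx,krv,kvx,kxy] rk=6  ker:rvx
b_2=(7−6)−0=1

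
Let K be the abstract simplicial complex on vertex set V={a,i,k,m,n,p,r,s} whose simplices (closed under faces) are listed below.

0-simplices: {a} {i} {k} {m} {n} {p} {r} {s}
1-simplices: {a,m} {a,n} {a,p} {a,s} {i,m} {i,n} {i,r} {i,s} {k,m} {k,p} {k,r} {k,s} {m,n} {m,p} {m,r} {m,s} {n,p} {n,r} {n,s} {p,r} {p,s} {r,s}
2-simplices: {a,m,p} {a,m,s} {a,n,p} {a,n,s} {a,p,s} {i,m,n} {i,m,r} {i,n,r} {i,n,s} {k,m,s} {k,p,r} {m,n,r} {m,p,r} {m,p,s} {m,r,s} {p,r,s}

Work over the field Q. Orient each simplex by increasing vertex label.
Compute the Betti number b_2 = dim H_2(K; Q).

n_0=8 n_1=22 n_2=16  [Q]
∂1: piv[am,an,ap,as,im,ir,km] rk=7  ker:in,is,kp,kr,ks,mn,mp,mr,ms,np,nr,ns,pr,ps,rs
∂2: piv[amp,ams,anp,ans,aps,imn,imr,inr,ins,kms,kpr,mpr,mrs] rk=13  ker:mnr,mps,prs
b_2=(16−13)−0=3

b_2=3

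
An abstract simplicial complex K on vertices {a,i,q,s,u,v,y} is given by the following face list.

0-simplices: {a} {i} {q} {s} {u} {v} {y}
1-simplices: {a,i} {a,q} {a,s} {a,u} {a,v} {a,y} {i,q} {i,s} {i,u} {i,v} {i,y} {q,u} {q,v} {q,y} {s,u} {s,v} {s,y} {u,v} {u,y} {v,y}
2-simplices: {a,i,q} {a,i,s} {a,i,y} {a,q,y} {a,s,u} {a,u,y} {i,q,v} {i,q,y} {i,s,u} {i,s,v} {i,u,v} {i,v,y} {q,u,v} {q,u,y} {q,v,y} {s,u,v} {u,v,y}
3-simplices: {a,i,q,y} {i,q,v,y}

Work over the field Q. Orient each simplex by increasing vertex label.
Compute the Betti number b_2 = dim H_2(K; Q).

n_0=7 n_1=20 n_2=17 n_3=2  [Q]
∂1: piv[ai,aq,as,au,av,ay] rk=6  ker:iq,is,iu,iv,iy,qu,qv,qy,su,sv,sy,uv,uy,vy
∂2: piv[aiq,ais,aiy,aqy,asu,auy,iqv,isu,isv,iuv,ivy,quv] rk=12  ker:iqy,quy,qvy,suv,uvy
∂3: piv[aiqy,iqvy] rk=2
b_2=(17−12)−2=3

b_2=3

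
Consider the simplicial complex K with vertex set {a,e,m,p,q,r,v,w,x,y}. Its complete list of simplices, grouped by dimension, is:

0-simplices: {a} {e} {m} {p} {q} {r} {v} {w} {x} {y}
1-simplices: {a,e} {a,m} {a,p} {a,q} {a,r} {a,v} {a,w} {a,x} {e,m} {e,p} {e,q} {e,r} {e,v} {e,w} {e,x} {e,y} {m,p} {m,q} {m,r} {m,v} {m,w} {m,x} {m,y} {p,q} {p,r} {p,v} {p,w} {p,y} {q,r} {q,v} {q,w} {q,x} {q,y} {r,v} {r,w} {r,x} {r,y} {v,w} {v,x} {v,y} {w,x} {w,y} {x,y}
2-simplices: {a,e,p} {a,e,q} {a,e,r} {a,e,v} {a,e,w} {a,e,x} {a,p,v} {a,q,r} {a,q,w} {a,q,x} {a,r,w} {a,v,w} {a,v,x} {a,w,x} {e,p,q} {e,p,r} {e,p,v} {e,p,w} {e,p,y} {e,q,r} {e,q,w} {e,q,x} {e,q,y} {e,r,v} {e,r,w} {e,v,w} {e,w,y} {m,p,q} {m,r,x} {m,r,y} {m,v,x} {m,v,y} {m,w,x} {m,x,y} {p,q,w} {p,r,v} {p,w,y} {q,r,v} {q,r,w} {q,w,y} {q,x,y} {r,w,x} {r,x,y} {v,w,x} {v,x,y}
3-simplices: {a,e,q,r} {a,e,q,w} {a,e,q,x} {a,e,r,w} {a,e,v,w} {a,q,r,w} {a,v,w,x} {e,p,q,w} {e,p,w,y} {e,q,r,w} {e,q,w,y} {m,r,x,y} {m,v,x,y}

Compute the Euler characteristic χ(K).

χ(K)=-1

n_0=10 n_1=43 n_2=45 n_3=13
χ=+10−43+45−13=-1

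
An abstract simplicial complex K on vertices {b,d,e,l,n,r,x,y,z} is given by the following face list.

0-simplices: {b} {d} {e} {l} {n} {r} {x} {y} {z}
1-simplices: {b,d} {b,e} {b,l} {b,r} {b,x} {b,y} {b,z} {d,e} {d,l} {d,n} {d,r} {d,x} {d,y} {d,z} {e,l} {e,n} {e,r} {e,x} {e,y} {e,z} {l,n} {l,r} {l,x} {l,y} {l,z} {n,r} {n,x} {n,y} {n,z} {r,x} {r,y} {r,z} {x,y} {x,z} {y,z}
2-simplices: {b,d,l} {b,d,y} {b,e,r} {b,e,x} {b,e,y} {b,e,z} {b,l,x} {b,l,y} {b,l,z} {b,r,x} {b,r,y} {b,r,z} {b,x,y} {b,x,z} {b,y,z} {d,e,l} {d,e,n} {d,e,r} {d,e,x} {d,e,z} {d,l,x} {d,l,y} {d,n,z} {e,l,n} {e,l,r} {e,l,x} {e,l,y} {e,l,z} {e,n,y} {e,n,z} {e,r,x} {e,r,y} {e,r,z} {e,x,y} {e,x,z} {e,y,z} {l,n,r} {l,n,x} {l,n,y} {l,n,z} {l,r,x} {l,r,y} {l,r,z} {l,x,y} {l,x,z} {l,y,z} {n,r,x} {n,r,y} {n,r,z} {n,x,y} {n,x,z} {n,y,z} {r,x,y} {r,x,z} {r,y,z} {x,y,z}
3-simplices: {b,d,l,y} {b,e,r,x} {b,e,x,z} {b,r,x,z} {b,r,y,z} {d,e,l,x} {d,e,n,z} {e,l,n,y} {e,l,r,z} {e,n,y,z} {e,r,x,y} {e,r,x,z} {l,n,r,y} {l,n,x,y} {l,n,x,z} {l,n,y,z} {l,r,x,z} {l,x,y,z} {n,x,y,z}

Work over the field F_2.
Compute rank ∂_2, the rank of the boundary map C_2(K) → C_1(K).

n_0=9 n_1=35 n_2=56 n_3=19  [Z2]
∂1: piv[bd,be,bl,br,bx,by,bz,dn] rk=8  ker:de,dl,dr,dx,dy,dz,el,en,er,ex,ey,ez,ln,lr,lx,ly,lz,nr,nx,ny,nz,rx,ry,rz,xy,xz,yz
∂2: piv[bdl,bdy,ber,bex,bey,bez,blx,bly,blz,brx,bry,brz,bxy,bxz,byz,del,den,der,dex,dez,dlx,dnz,eln,elr,eny,lnr,lnx] rk=27  ker:dly,elx,ely,elz,enz,erx,ery,erz,exy,exz,eyz,lny,lnz,lrx,lry,lrz,lxy,lxz,lyz,nrx,nry,nrz,nxy,nxz,nyz,rxy,rxz,ryz,xyz
∂3: piv[bdly,berx,bexz,brxz,bryz,delx,denz,elny,elrz,enyz,erxy,erxz,lnry,lnxy,lnxz,lnyz,lrxz,lxyz] rk=18  ker:nxyz
rk∂_2=27

rank∂_2=27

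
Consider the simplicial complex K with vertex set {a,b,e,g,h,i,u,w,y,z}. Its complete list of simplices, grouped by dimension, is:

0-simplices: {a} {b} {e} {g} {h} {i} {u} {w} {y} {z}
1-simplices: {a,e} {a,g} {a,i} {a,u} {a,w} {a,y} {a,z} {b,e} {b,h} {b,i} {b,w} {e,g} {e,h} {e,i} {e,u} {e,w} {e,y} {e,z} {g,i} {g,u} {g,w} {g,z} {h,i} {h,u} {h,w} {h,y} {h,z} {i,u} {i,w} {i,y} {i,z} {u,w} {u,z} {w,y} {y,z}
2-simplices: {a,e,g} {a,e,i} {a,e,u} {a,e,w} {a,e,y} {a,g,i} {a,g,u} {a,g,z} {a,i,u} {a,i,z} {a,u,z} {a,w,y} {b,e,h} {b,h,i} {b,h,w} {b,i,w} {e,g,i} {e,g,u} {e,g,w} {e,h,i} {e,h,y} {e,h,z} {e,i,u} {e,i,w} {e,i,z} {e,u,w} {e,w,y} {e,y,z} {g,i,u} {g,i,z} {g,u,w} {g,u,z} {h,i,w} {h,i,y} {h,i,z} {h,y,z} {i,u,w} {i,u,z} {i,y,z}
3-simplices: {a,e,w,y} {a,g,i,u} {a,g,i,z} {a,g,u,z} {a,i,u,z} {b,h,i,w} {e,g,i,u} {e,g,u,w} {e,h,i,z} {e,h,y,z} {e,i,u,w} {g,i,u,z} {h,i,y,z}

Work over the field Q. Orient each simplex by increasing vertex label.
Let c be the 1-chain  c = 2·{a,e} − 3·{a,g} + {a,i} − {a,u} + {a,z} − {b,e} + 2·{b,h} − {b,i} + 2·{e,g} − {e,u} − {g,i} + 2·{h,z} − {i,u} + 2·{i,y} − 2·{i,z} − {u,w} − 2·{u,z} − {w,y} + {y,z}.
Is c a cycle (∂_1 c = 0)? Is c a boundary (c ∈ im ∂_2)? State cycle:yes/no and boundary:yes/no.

n_0=10 n_1=35 n_2=39 n_3=13  [Q]
∂1: piv[ae,ag,ai,au,aw,ay,az,be,bh] rk=9  ker:bi,bw,eg,eh,ei,eu,ew,ey,ez,gi,gu,gw,gz,hi,hu,hw,hy,hz,iu,iw,iy,iz,uw,uz,wy,yz
∂2: piv[aeg,aei,aeu,aew,aey,agi,agu,agz,aiu,aiz,auz,awy,beh,bhi,bhw,biw,egw,ehi,ehy,ehz,eiw,eiz,euw,eyz,hiy] rk=25  ker:egi,egu,eiu,ewy,giu,giz,guw,guz,hiw,hiz,hyz,iuw,iuz,iyz
∂3: piv[aewy,agiu,agiz,aguz,aiuz,bhiw,egiu,eguw,ehiz,ehyz,eiuw,hiyz] rk=12  ker:giuz
∂1c = 0
c vs im∂2: reduces to 0 ⇒ boundary

cycle:yes boundary:yes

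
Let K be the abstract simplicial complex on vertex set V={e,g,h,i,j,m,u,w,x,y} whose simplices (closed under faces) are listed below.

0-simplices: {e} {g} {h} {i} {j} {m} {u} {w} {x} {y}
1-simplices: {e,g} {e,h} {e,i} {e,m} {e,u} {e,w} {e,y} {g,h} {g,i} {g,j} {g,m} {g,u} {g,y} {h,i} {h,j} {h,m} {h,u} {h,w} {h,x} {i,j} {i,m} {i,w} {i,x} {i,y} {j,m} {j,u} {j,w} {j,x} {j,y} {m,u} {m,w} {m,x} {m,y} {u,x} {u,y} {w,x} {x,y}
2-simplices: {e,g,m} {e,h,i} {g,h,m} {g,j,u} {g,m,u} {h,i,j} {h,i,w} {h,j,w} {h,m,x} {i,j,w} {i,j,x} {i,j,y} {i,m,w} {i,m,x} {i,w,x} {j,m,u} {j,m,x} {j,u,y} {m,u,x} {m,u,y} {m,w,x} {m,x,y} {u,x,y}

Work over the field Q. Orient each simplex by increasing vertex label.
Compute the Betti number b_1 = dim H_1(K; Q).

b_1=8

n_0=10 n_1=37 n_2=23  [Q]
∂1: piv[eg,eh,ei,em,eu,ew,ey,gj,hx] rk=9  ker:gh,gi,gm,gu,gy,hi,hj,hm,hu,hw,ij,im,iw,ix,iy,jm,ju,jw,jx,jy,mu,mw,mx,my,ux,uy,wx,xy
∂2: piv[egm,ehi,ghm,gju,gmu,hij,hiw,hjw,hmx,ijx,ijy,imw,imx,iwx,jmu,jmx,juy,mux,muy,mxy] rk=20  ker:ijw,mwx,uxy
b_1=(37−9)−20=8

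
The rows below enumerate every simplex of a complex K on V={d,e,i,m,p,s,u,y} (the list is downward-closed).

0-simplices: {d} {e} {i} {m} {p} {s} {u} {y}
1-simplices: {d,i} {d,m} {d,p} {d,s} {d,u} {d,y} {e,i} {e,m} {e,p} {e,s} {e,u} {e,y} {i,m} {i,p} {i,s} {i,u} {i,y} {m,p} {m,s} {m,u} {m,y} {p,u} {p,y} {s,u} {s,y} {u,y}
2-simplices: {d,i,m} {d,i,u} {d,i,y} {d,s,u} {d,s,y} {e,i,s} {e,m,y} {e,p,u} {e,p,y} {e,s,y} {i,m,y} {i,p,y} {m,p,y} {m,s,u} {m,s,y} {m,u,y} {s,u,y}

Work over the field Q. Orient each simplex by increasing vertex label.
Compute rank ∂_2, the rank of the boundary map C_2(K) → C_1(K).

n_0=8 n_1=26 n_2=17  [Q]
∂1: piv[di,dm,dp,ds,du,dy,ei] rk=7  ker:em,ep,es,eu,ey,im,ip,is,iu,iy,mp,ms,mu,my,pu,py,su,sy,uy
∂2: piv[dim,diu,diy,dsu,dsy,eis,emy,epu,epy,esy,imy,ipy,mpy,msu,msy,muy] rk=16  ker:suy
rk∂_2=16

rank∂_2=16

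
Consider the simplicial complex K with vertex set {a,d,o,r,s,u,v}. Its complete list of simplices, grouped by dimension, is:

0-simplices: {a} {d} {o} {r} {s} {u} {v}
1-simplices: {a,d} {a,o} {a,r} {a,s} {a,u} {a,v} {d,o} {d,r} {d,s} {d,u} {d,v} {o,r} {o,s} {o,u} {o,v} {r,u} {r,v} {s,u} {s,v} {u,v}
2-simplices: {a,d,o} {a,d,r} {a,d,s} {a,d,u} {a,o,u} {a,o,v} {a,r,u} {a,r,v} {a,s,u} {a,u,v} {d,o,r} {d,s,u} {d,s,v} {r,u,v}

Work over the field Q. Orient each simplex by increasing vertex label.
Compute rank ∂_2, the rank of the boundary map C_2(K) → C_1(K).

rank∂_2=12

n_0=7 n_1=20 n_2=14  [Q]
∂1: piv[ad,ao,ar,as,au,av] rk=6  ker:do,dr,ds,du,dv,or,os,ou,ov,ru,rv,su,sv,uv
∂2: piv[ado,adr,ads,adu,aou,aov,aru,arv,asu,auv,dor,dsv] rk=12  ker:dsu,ruv
rk∂_2=12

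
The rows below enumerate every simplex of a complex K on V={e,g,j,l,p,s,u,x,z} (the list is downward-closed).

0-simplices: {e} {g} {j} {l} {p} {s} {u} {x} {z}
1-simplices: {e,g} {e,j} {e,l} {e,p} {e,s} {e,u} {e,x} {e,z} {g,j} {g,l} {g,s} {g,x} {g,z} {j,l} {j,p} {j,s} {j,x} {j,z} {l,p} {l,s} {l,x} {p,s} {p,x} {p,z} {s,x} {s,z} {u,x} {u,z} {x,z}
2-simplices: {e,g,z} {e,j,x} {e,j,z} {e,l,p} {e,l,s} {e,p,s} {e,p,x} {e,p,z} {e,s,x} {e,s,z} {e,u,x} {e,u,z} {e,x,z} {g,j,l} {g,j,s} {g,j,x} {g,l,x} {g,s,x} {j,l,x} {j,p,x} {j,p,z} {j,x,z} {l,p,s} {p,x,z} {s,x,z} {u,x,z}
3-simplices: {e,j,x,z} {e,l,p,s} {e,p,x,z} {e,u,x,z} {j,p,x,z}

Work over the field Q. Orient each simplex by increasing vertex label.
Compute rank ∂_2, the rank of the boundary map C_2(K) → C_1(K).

n_0=9 n_1=29 n_2=26 n_3=5  [Q]
∂1: piv[eg,ej,el,ep,es,eu,ex,ez] rk=8  ker:gj,gl,gs,gx,gz,jl,jp,js,jx,jz,lp,ls,lx,ps,px,pz,sx,sz,ux,uz,xz
∂2: piv[egz,ejx,ejz,elp,els,eps,epx,epz,esx,esz,eux,euz,exz,gjl,gjs,gjx,glx,gsx,jpx] rk=19  ker:jlx,jpz,jxz,lps,pxz,sxz,uxz
∂3: piv[ejxz,elps,epxz,euxz,jpxz] rk=5
rk∂_2=19

rank∂_2=19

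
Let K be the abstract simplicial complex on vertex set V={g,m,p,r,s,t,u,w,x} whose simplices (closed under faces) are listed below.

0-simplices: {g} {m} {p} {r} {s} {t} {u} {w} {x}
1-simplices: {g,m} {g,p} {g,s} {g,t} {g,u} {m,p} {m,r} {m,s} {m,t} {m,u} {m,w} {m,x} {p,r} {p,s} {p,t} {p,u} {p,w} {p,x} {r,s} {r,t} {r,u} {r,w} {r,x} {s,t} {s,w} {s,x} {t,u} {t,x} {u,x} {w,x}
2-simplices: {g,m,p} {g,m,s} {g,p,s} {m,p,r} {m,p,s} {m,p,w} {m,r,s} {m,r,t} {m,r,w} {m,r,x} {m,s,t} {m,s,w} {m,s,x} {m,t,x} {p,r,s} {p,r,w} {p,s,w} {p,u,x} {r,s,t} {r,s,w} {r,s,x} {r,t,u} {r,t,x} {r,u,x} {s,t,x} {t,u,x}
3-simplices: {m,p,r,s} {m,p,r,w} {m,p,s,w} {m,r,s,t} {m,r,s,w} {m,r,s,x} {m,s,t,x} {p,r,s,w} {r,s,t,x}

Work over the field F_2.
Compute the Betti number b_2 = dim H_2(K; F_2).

b_2=2

n_0=9 n_1=30 n_2=26 n_3=9  [Z2]
∂1: piv[gm,gp,gs,gt,gu,mr,mw,mx] rk=8  ker:mp,ms,mt,mu,pr,ps,pt,pu,pw,px,rs,rt,ru,rw,rx,st,sw,sx,tu,tx,ux,wx
∂2: piv[gmp,gms,gps,mpr,mpw,mrs,mrt,mrw,mrx,mst,msw,msx,mtx,pux,rtu,rux] rk=16  ker:mps,prs,prw,psw,rst,rsw,rsx,rtx,stx,tux
∂3: piv[mprs,mprw,mpsw,mrst,mrsw,mrsx,mstx,rstx] rk=8  ker:prsw
b_2=(26−16)−8=2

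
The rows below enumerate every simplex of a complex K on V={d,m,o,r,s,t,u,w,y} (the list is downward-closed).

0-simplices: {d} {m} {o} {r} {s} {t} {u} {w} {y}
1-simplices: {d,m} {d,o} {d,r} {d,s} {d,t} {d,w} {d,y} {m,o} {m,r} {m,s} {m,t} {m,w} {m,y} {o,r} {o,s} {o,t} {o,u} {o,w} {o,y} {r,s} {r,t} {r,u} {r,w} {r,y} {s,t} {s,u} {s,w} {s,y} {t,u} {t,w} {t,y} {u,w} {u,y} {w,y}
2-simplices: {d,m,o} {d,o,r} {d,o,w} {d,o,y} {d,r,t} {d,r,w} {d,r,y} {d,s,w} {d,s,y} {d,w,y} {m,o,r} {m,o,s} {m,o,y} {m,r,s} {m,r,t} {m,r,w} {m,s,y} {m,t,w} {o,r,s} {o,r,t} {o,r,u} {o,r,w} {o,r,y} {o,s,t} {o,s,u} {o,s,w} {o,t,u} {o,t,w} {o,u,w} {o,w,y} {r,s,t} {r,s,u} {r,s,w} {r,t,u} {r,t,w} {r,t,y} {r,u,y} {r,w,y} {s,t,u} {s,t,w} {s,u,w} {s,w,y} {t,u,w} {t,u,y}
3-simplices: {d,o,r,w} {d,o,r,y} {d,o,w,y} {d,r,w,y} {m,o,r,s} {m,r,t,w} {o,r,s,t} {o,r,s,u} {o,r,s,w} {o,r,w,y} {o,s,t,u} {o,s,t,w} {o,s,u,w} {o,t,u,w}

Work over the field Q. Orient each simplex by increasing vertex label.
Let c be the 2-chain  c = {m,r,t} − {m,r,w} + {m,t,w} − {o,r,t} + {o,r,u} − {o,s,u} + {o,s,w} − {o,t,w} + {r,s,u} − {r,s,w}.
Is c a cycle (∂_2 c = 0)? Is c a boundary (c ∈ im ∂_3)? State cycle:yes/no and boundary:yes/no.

cycle:yes boundary:no

n_0=9 n_1=34 n_2=44 n_3=14  [Q]
∂1: piv[dm,do,dr,ds,dt,dw,dy,ou] rk=8  ker:mo,mr,ms,mt,mw,my,or,os,ot,ow,oy,rs,rt,ru,rw,ry,st,su,sw,sy,tu,tw,ty,uw,uy,wy
∂2: piv[dmo,dor,dow,doy,drt,drw,dry,dsw,dsy,dwy,mor,mos,moy,mrs,mrt,mrw,msy,mtw,ort,oru,ost,osu,otu,ouw,rty,ruy] rk=26  ker:ors,orw,ory,osw,otw,owy,rst,rsu,rsw,rtu,rtw,rwy,stu,stw,suw,swy,tuw,tuy
∂3: piv[dorw,dory,dowy,drwy,mors,mrtw,orst,orsu,orsw,ostu,ostw,osuw,otuw] rk=13  ker:orwy
∂2c = 0
c vs im∂3: residual ≠ 0 ⇒ not boundary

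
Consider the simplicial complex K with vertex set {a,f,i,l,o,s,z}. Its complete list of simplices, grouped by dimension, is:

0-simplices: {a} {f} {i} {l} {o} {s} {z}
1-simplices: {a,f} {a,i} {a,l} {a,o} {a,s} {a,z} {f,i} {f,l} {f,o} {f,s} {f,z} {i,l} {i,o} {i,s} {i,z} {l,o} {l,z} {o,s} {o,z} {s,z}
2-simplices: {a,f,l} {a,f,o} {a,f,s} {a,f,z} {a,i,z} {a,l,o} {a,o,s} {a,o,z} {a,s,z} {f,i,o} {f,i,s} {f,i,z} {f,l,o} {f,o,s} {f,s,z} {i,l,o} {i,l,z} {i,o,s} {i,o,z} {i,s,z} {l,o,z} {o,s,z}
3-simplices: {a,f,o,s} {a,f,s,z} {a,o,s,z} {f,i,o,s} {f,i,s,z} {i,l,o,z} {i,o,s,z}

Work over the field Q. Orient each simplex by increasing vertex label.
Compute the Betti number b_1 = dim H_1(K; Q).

n_0=7 n_1=20 n_2=22 n_3=7  [Q]
∂1: piv[af,ai,al,ao,as,az] rk=6  ker:fi,fl,fo,fs,fz,il,io,is,iz,lo,lz,os,oz,sz
∂2: piv[afl,afo,afs,afz,aiz,alo,aos,aoz,asz,fio,fis,fiz,ilo,ilz] rk=14  ker:flo,fos,fsz,ios,ioz,isz,loz,osz
∂3: piv[afos,afsz,aosz,fios,fisz,iloz,iosz] rk=7
b_1=(20−6)−14=0

b_1=0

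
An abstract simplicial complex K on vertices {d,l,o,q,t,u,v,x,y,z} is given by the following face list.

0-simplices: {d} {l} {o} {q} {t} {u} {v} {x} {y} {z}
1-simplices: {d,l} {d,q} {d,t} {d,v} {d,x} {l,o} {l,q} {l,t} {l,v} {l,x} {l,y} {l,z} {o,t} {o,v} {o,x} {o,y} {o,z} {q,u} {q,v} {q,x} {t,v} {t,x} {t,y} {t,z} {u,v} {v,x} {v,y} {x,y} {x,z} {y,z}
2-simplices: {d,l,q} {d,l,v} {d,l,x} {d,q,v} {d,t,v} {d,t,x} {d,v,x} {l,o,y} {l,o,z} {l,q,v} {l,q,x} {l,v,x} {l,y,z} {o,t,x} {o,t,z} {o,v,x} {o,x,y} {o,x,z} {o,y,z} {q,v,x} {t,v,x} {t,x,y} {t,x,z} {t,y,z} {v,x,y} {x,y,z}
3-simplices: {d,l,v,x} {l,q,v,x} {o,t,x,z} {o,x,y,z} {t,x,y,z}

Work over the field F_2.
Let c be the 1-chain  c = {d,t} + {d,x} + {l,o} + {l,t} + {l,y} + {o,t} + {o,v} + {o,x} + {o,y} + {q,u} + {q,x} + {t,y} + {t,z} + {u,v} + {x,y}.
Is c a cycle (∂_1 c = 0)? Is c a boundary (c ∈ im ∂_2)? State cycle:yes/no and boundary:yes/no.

n_0=10 n_1=30 n_2=26 n_3=5  [Z2]
∂1: piv[dl,dq,dt,dv,dx,lo,ly,lz,qu] rk=9  ker:lq,lt,lv,lx,ot,ov,ox,oy,oz,qv,qx,tv,tx,ty,tz,uv,vx,vy,xy,xz,yz
∂2: piv[dlq,dlv,dlx,dqv,dtv,dtx,dvx,loy,loz,lqx,lyz,otx,otz,ovx,oxy,oxz,txy,vxy] rk=18  ker:lqv,lvx,oyz,qvx,tvx,txz,tyz,xyz
∂3: piv[dlvx,lqvx,otxz,oxyz,txyz] rk=5
∂1c = {l} + {o} + {t} + {z}

cycle:no boundary:no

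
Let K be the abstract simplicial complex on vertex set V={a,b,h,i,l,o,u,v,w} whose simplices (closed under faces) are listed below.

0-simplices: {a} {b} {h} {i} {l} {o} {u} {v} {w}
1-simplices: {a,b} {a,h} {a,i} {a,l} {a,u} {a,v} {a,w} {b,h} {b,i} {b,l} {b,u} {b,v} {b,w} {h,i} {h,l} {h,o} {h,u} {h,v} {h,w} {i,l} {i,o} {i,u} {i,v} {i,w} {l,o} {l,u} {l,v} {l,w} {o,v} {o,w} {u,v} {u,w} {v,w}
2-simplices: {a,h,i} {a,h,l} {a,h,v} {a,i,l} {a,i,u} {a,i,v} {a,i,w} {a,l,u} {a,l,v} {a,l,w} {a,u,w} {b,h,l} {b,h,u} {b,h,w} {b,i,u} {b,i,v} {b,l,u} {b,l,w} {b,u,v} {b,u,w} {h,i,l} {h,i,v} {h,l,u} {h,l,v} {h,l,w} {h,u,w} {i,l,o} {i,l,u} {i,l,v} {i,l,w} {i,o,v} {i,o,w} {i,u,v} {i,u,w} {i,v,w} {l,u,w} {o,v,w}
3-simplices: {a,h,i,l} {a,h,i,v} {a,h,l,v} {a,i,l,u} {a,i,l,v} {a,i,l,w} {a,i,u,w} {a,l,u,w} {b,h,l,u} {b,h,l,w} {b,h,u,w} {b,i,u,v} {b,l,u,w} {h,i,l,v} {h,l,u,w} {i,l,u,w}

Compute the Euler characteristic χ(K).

n_0=9 n_1=33 n_2=37 n_3=16
χ=+9−33+37−16=-3

χ(K)=-3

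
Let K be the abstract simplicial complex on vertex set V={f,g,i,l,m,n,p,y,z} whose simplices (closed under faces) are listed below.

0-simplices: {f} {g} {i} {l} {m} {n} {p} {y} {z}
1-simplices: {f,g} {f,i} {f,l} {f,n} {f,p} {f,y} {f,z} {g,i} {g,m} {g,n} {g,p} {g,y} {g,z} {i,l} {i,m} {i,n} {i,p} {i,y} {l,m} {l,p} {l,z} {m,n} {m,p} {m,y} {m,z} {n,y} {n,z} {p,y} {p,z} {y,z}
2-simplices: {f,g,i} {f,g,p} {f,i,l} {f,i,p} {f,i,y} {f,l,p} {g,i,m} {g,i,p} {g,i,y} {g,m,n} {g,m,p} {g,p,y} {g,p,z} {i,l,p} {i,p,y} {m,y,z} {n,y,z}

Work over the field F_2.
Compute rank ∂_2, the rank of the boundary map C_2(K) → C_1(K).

n_0=9 n_1=30 n_2=17  [Z2]
∂1: piv[fg,fi,fl,fn,fp,fy,fz,gm] rk=8  ker:gi,gn,gp,gy,gz,il,im,in,ip,iy,lm,lp,lz,mn,mp,my,mz,ny,nz,py,pz,yz
∂2: piv[fgi,fgp,fil,fip,fiy,flp,gim,giy,gmn,gmp,gpy,gpz,myz,nyz] rk=14  ker:gip,ilp,ipy
rk∂_2=14

rank∂_2=14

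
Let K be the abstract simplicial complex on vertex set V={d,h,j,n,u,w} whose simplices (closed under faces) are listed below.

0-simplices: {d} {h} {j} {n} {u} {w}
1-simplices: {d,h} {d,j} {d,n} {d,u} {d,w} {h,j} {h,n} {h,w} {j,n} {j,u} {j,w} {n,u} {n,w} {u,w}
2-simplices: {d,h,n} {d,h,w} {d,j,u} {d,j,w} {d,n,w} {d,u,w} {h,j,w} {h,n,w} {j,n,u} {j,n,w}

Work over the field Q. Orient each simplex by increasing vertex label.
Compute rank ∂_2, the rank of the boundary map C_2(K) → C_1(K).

n_0=6 n_1=14 n_2=10  [Q]
∂1: piv[dh,dj,dn,du,dw] rk=5  ker:hj,hn,hw,jn,ju,jw,nu,nw,uw
∂2: piv[dhn,dhw,dju,djw,dnw,duw,hjw,jnu,jnw] rk=9  ker:hnw
rk∂_2=9

rank∂_2=9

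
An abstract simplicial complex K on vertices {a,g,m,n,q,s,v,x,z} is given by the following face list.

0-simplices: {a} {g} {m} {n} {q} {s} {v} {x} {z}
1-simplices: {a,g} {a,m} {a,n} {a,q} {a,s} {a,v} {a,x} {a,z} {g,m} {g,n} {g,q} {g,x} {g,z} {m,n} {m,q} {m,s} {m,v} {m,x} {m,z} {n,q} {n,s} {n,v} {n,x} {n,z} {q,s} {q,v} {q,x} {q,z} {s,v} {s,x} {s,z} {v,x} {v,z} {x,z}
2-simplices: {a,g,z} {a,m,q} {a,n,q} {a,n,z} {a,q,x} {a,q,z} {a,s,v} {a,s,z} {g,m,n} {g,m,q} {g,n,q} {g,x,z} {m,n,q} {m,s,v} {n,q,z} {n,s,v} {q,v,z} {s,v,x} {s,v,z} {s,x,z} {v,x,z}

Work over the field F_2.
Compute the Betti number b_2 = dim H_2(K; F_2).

n_0=9 n_1=34 n_2=21  [Z2]
∂1: piv[ag,am,an,aq,as,av,ax,az] rk=8  ker:gm,gn,gq,gx,gz,mn,mq,ms,mv,mx,mz,nq,ns,nv,nx,nz,qs,qv,qx,qz,sv,sx,sz,vx,vz,xz
∂2: piv[agz,amq,anq,anz,aqx,aqz,asv,asz,gmn,gmq,gnq,gxz,msv,nsv,qvz,svx,svz,sxz] rk=18  ker:mnq,nqz,vxz
b_2=(21−18)−0=3

b_2=3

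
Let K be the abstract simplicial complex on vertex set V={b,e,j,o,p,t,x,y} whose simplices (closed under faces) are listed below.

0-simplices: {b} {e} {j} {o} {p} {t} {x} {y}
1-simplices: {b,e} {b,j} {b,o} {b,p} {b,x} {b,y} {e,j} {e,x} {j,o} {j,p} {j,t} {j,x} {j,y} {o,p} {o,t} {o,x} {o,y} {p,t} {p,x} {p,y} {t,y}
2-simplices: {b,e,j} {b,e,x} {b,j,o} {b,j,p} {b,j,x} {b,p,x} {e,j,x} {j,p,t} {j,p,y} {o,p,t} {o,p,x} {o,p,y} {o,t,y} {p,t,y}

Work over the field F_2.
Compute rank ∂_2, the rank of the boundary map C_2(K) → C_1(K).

rank∂_2=12

n_0=8 n_1=21 n_2=14  [Z2]
∂1: piv[be,bj,bo,bp,bx,by,jt] rk=7  ker:ej,ex,jo,jp,jx,jy,op,ot,ox,oy,pt,px,py,ty
∂2: piv[bej,bex,bjo,bjp,bjx,bpx,jpt,jpy,opt,opx,opy,oty] rk=12  ker:ejx,pty
rk∂_2=12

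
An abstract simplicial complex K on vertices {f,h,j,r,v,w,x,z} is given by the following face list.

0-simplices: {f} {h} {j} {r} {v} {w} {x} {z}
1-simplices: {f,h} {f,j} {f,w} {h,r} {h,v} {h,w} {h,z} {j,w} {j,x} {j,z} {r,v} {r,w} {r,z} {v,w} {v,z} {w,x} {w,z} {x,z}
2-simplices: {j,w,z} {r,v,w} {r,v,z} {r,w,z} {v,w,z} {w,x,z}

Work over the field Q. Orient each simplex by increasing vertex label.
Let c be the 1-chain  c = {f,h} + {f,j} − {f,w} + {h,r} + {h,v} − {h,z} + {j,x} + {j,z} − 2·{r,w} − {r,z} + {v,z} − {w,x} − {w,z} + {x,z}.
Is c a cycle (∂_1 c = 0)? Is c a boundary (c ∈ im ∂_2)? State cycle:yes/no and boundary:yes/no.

cycle:no boundary:no

n_0=8 n_1=18 n_2=6  [Q]
∂1: piv[fh,fj,fw,hr,hv,hz,jx] rk=7  ker:hw,jw,jz,rv,rw,rz,vw,vz,wx,wz,xz
∂2: piv[jwz,rvw,rvz,rwz,wxz] rk=5  ker:vwz
∂1c = −{f} − {j} + 4·{r} − {w} − {x}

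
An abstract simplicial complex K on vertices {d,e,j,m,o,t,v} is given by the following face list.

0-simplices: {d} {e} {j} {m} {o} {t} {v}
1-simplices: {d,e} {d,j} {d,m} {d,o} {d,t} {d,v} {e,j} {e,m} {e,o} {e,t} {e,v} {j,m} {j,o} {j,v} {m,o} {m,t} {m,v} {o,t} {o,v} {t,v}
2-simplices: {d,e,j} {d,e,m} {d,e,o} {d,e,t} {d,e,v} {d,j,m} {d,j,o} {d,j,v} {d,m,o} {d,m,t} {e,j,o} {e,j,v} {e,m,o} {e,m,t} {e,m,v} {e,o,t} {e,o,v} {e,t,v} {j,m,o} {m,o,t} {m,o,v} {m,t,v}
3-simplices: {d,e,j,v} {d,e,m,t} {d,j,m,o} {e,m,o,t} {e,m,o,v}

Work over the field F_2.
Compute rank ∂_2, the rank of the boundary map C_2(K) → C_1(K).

n_0=7 n_1=20 n_2=22 n_3=5  [Z2]
∂1: piv[de,dj,dm,do,dt,dv] rk=6  ker:ej,em,eo,et,ev,jm,jo,jv,mo,mt,mv,ot,ov,tv
∂2: piv[dej,dem,deo,det,dev,djm,djo,djv,dmo,dmt,emv,eot,eov,etv] rk=14  ker:ejo,ejv,emo,emt,jmo,mot,mov,mtv
∂3: piv[dejv,demt,djmo,emot,emov] rk=5
rk∂_2=14

rank∂_2=14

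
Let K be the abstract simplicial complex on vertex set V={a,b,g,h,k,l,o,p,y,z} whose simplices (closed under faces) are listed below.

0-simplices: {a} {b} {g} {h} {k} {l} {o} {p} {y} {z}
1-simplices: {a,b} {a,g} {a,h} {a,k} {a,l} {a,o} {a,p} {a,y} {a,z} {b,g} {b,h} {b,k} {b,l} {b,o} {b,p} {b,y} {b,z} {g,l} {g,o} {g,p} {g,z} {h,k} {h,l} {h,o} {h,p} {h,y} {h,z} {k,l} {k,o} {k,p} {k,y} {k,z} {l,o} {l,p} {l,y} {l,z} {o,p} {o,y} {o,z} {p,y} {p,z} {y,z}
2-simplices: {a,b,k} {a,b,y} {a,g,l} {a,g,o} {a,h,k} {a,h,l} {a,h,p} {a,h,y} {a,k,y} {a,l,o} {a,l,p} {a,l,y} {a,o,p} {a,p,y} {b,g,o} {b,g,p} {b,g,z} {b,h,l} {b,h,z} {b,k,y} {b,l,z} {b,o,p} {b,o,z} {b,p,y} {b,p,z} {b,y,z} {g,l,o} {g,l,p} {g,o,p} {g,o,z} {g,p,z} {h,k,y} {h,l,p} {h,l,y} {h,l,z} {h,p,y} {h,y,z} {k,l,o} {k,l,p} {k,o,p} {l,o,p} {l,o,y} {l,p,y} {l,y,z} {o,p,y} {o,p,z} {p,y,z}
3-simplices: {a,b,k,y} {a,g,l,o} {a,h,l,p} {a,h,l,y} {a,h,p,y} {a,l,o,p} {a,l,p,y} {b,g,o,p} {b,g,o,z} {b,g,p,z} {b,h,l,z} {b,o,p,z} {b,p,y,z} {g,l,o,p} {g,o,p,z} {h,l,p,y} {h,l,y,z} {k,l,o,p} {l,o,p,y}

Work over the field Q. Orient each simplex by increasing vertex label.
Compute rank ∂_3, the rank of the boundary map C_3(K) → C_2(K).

n_0=10 n_1=42 n_2=47 n_3=19  [Q]
∂1: piv[ab,ag,ah,ak,al,ao,ap,ay,az] rk=9  ker:bg,bh,bk,bl,bo,bp,by,bz,gl,go,gp,gz,hk,hl,ho,hp,hy,hz,kl,ko,kp,ky,kz,lo,lp,ly,lz,op,oy,oz,py,pz,yz
∂2: piv[abk,aby,agl,ago,ahk,ahl,ahp,ahy,aky,alo,alp,aly,aop,apy,bgo,bgp,bgz,bhl,bhz,blz,bop,boz,bpy,bpz,byz,hyz,klo,klp,loy] rk=29  ker:bky,glo,glp,gop,goz,gpz,hky,hlp,hly,hlz,hpy,kop,lop,lpy,lyz,opy,opz,pyz
∂3: piv[abky,aglo,ahlp,ahly,ahpy,alop,alpy,bgop,bgoz,bgpz,bhlz,bopz,bpyz,glop,hlyz,klop,lopy] rk=17  ker:gopz,hlpy
rk∂_3=17

rank∂_3=17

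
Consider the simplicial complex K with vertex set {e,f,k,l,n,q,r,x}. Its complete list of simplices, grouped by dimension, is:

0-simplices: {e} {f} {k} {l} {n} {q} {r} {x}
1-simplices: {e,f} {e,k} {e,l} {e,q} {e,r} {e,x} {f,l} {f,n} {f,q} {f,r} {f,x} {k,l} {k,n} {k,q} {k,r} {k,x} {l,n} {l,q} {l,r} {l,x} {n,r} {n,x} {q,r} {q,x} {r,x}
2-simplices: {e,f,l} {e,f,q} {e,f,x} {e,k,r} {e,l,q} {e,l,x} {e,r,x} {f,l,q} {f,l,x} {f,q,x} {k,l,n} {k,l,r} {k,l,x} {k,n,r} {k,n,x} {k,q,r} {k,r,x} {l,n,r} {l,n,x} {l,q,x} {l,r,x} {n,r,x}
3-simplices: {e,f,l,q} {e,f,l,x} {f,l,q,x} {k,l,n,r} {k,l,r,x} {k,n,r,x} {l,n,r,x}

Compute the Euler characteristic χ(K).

χ(K)=-2

n_0=8 n_1=25 n_2=22 n_3=7
χ=+8−25+22−7=-2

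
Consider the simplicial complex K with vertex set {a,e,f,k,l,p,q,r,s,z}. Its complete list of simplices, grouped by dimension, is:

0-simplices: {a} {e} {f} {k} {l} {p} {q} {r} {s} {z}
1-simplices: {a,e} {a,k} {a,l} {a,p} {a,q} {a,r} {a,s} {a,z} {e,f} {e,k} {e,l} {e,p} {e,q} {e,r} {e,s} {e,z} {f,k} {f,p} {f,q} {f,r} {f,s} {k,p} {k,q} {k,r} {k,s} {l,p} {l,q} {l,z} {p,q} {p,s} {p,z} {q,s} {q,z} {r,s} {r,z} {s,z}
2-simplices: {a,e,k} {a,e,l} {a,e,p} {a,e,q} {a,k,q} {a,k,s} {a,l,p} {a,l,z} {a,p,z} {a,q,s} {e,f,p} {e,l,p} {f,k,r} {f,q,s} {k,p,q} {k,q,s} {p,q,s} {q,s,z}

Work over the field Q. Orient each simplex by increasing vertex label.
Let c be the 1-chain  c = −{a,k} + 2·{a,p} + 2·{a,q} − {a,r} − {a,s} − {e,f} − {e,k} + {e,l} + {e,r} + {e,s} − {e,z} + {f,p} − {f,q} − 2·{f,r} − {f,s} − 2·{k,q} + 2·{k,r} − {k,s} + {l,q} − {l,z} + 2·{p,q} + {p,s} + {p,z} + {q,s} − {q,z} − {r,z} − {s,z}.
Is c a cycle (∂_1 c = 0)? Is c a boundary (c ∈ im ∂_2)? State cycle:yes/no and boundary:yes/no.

n_0=10 n_1=36 n_2=18  [Q]
∂1: piv[ae,ak,al,ap,aq,ar,as,az,ef] rk=9  ker:ek,el,ep,eq,er,es,ez,fk,fp,fq,fr,fs,kp,kq,kr,ks,lp,lq,lz,pq,ps,pz,qs,qz,rs,rz,sz
∂2: piv[aek,ael,aep,aeq,akq,aks,alp,alz,apz,aqs,efp,fkr,fqs,kpq,pqs,qsz] rk=16  ker:elp,kqs
∂1c = −{a} + 2·{f} − {k} + {l} − {p} + 2·{q} + {r} + {s} − 4·{z}

cycle:no boundary:no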